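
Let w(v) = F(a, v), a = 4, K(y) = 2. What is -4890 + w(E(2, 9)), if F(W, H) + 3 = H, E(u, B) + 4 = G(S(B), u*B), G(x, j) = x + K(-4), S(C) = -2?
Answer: -4897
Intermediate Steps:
G(x, j) = 2 + x (G(x, j) = x + 2 = 2 + x)
E(u, B) = -4 (E(u, B) = -4 + (2 - 2) = -4 + 0 = -4)
F(W, H) = -3 + H
w(v) = -3 + v
-4890 + w(E(2, 9)) = -4890 + (-3 - 4) = -4890 - 7 = -4897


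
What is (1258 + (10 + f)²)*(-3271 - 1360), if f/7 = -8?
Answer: -15624994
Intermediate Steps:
f = -56 (f = 7*(-8) = -56)
(1258 + (10 + f)²)*(-3271 - 1360) = (1258 + (10 - 56)²)*(-3271 - 1360) = (1258 + (-46)²)*(-4631) = (1258 + 2116)*(-4631) = 3374*(-4631) = -15624994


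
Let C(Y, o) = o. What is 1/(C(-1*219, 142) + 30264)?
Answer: 1/30406 ≈ 3.2888e-5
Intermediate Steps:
1/(C(-1*219, 142) + 30264) = 1/(142 + 30264) = 1/30406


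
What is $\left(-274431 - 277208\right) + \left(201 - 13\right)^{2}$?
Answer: $-516295$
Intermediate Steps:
$\left(-274431 - 277208\right) + \left(201 - 13\right)^{2} = \left(-274431 - 277208\right) + 188^{2} = -551639 + 35344 = -516295$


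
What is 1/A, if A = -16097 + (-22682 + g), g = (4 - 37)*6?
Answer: -1/38977 ≈ -2.5656e-5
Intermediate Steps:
g = -198 (g = -33*6 = -198)
A = -38977 (A = -16097 + (-22682 - 198) = -16097 - 22880 = -38977)
1/A = 1/(-38977) = -1/38977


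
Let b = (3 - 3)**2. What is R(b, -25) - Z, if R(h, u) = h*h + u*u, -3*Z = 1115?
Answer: 2990/3 ≈ 996.67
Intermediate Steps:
Z = -1115/3 (Z = -1/3*1115 = -1115/3 ≈ -371.67)
b = 0 (b = 0**2 = 0)
R(h, u) = h**2 + u**2
R(b, -25) - Z = (0**2 + (-25)**2) - 1*(-1115/3) = (0 + 625) + 1115/3 = 625 + 1115/3 = 2990/3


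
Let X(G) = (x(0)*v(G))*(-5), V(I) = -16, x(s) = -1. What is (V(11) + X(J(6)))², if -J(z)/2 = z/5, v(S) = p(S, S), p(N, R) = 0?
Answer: 256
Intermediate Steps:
v(S) = 0
J(z) = -2*z/5
X(G) = 0 (X(G) = -1*0*(-5) = 0*(-5) = 0)
(V(11) + X(J(6)))² = (-16 + 0)² = (-16)² = 256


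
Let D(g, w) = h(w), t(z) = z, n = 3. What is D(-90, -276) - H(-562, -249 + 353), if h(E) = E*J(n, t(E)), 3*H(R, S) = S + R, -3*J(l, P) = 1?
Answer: 734/3 ≈ 244.67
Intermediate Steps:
J(l, P) = -⅓ (J(l, P) = -⅓*1 = -⅓)
H(R, S) = R/3 + S/3 (H(R, S) = (S + R)/3 = (R + S)/3 = R/3 + S/3)
h(E) = -E/3 (h(E) = E*(-⅓) = -E/3)
D(g, w) = -w/3
D(-90, -276) - H(-562, -249 + 353) = -⅓*(-276) - ((⅓)*(-562) + (-249 + 353)/3) = 92 - (-562/3 + (⅓)*104) = 92 - (-562/3 + 104/3) = 92 - 1*(-458/3) = 92 + 458/3 = 734/3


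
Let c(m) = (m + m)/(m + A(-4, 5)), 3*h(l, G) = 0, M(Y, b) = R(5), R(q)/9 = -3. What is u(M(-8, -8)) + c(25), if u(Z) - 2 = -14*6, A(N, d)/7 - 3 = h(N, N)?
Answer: -1861/23 ≈ -80.913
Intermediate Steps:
R(q) = -27 (R(q) = 9*(-3) = -27)
M(Y, b) = -27
h(l, G) = 0 (h(l, G) = (⅓)*0 = 0)
A(N, d) = 21 (A(N, d) = 21 + 7*0 = 21 + 0 = 21)
u(Z) = -82 (u(Z) = 2 - 14*6 = 2 - 84 = -82)
c(m) = 2*m/(21 + m) (c(m) = (m + m)/(m + 21) = (2*m)/(21 + m) = 2*m/(21 + m))
u(M(-8, -8)) + c(25) = -82 + 2*25/(21 + 25) = -82 + 2*25/46 = -82 + 2*25*(1/46) = -82 + 25/23 = -1861/23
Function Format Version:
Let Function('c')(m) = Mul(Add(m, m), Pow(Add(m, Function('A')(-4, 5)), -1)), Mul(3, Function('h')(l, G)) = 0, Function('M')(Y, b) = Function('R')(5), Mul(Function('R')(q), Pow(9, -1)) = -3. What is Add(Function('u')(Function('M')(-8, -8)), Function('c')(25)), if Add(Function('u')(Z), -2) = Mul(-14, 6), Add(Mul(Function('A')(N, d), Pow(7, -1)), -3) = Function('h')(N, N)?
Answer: Rational(-1861, 23) ≈ -80.913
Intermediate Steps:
Function('R')(q) = -27 (Function('R')(q) = Mul(9, -3) = -27)
Function('M')(Y, b) = -27
Function('h')(l, G) = 0 (Function('h')(l, G) = Mul(Rational(1, 3), 0) = 0)
Function('A')(N, d) = 21 (Function('A')(N, d) = Add(21, Mul(7, 0)) = Add(21, 0) = 21)
Function('u')(Z) = -82 (Function('u')(Z) = Add(2, Mul(-14, 6)) = Add(2, -84) = -82)
Function('c')(m) = Mul(2, m, Pow(Add(21, m), -1)) (Function('c')(m) = Mul(Add(m, m), Pow(Add(m, 21), -1)) = Mul(Mul(2, m), Pow(Add(21, m), -1)) = Mul(2, m, Pow(Add(21, m), -1)))
Add(Function('u')(Function('M')(-8, -8)), Function('c')(25)) = Add(-82, Mul(2, 25, Pow(Add(21, 25), -1))) = Add(-82, Mul(2, 25, Pow(46, -1))) = Add(-82, Mul(2, 25, Rational(1, 46))) = Add(-82, Rational(25, 23)) = Rational(-1861, 23)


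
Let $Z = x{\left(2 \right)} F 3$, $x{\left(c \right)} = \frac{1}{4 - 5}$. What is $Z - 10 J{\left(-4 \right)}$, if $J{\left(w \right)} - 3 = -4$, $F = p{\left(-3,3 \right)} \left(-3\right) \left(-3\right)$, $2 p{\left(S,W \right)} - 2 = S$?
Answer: $\frac{47}{2} \approx 23.5$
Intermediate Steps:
$p{\left(S,W \right)} = 1 + \frac{S}{2}$
$x{\left(c \right)} = -1$ ($x{\left(c \right)} = \frac{1}{-1} = -1$)
$F = - \frac{9}{2}$ ($F = \left(1 + \frac{1}{2} \left(-3\right)\right) \left(-3\right) \left(-3\right) = \left(1 - \frac{3}{2}\right) \left(-3\right) \left(-3\right) = \left(- \frac{1}{2}\right) \left(-3\right) \left(-3\right) = \frac{3}{2} \left(-3\right) = - \frac{9}{2} \approx -4.5$)
$J{\left(w \right)} = -1$ ($J{\left(w \right)} = 3 - 4 = -1$)
$Z = \frac{27}{2}$ ($Z = \left(-1\right) \left(- \frac{9}{2}\right) 3 = \frac{9}{2} \cdot 3 = \frac{27}{2} \approx 13.5$)
$Z - 10 J{\left(-4 \right)} = \frac{27}{2} - -10 = \frac{27}{2} + 10 = \frac{47}{2}$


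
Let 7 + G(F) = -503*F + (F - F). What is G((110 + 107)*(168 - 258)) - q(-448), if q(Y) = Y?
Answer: 9824031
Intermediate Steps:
G(F) = -7 - 503*F (G(F) = -7 + (-503*F + (F - F)) = -7 + (-503*F + 0) = -7 - 503*F)
G((110 + 107)*(168 - 258)) - q(-448) = (-7 - 503*(110 + 107)*(168 - 258)) - 1*(-448) = (-7 - 109151*(-90)) + 448 = (-7 - 503*(-19530)) + 448 = (-7 + 9823590) + 448 = 9823583 + 448 = 9824031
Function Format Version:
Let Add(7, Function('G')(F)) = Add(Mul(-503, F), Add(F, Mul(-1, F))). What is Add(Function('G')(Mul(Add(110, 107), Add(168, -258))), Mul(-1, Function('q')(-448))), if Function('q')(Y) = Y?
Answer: 9824031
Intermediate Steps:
Function('G')(F) = Add(-7, Mul(-503, F)) (Function('G')(F) = Add(-7, Add(Mul(-503, F), Add(F, Mul(-1, F)))) = Add(-7, Add(Mul(-503, F), 0)) = Add(-7, Mul(-503, F)))
Add(Function('G')(Mul(Add(110, 107), Add(168, -258))), Mul(-1, Function('q')(-448))) = Add(Add(-7, Mul(-503, Mul(Add(110, 107), Add(168, -258)))), Mul(-1, -448)) = Add(Add(-7, Mul(-503, Mul(217, -90))), 448) = Add(Add(-7, Mul(-503, -19530)), 448) = Add(Add(-7, 9823590), 448) = Add(9823583, 448) = 9824031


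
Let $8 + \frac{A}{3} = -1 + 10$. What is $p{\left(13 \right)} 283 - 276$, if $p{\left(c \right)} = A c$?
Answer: $10761$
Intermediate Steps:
$A = 3$ ($A = -24 + 3 \left(-1 + 10\right) = -24 + 3 \cdot 9 = -24 + 27 = 3$)
$p{\left(c \right)} = 3 c$
$p{\left(13 \right)} 283 - 276 = 3 \cdot 13 \cdot 283 - 276 = 39 \cdot 283 - 276 = 11037 - 276 = 10761$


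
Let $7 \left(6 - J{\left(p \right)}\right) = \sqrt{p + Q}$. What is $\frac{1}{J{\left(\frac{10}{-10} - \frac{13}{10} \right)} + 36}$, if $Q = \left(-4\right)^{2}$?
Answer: $\frac{20580}{864223} + \frac{7 \sqrt{1370}}{864223} \approx 0.024113$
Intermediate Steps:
$Q = 16$
$J{\left(p \right)} = 6 - \frac{\sqrt{16 + p}}{7}$ ($J{\left(p \right)} = 6 - \frac{\sqrt{p + 16}}{7} = 6 - \frac{\sqrt{16 + p}}{7}$)
$\frac{1}{J{\left(\frac{10}{-10} - \frac{13}{10} \right)} + 36} = \frac{1}{\left(6 - \frac{\sqrt{16 + \left(\frac{10}{-10} - \frac{13}{10}\right)}}{7}\right) + 36} = \frac{1}{\left(6 - \frac{\sqrt{16 + \left(10 \left(- \frac{1}{10}\right) - \frac{13}{10}\right)}}{7}\right) + 36} = \frac{1}{\left(6 - \frac{\sqrt{16 - \frac{23}{10}}}{7}\right) + 36} = \frac{1}{\left(6 - \frac{\sqrt{\frac{137}{10}}}{7}\right) + 36} = \frac{1}{\left(6 - \frac{\frac{1}{10} \sqrt{1370}}{7}\right) + 36} = \frac{1}{\left(6 - \frac{\sqrt{1370}}{70}\right) + 36} = \frac{1}{42 - \frac{\sqrt{1370}}{70}}$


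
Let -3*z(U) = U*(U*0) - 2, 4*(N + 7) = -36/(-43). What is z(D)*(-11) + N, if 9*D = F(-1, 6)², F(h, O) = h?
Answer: -1822/129 ≈ -14.124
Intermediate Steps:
N = -292/43 (N = -7 + (-36/(-43))/4 = -7 + (-36*(-1/43))/4 = -7 + (¼)*(36/43) = -7 + 9/43 = -292/43 ≈ -6.7907)
D = ⅑ (D = (⅑)*(-1)² = (⅑)*1 = ⅑ ≈ 0.11111)
z(U) = ⅔ (z(U) = -(U*(U*0) - 2)/3 = -(U*0 - 2)/3 = -(0 - 2)/3 = -⅓*(-2) = ⅔)
z(D)*(-11) + N = (⅔)*(-11) - 292/43 = -22/3 - 292/43 = -1822/129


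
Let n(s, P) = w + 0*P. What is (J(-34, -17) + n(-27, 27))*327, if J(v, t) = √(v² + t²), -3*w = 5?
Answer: -545 + 5559*√5 ≈ 11885.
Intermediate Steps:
w = -5/3 (w = -⅓*5 = -5/3 ≈ -1.6667)
n(s, P) = -5/3 (n(s, P) = -5/3 + 0*P = -5/3 + 0 = -5/3)
J(v, t) = √(t² + v²)
(J(-34, -17) + n(-27, 27))*327 = (√((-17)² + (-34)²) - 5/3)*327 = (√(289 + 1156) - 5/3)*327 = (√1445 - 5/3)*327 = (17*√5 - 5/3)*327 = (-5/3 + 17*√5)*327 = -545 + 5559*√5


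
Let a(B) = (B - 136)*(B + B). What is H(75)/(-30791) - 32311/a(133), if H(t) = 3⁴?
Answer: 994823363/24571218 ≈ 40.487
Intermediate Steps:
H(t) = 81
a(B) = 2*B*(-136 + B) (a(B) = (-136 + B)*(2*B) = 2*B*(-136 + B))
H(75)/(-30791) - 32311/a(133) = 81/(-30791) - 32311*1/(266*(-136 + 133)) = 81*(-1/30791) - 32311/(2*133*(-3)) = -81/30791 - 32311/(-798) = -81/30791 - 32311*(-1/798) = -81/30791 + 32311/798 = 994823363/24571218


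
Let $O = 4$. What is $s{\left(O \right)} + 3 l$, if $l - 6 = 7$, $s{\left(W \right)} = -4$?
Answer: $35$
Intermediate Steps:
$l = 13$ ($l = 6 + 7 = 13$)
$s{\left(O \right)} + 3 l = -4 + 3 \cdot 13 = -4 + 39 = 35$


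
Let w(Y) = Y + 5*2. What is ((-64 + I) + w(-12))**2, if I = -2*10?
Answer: 7396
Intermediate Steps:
w(Y) = 10 + Y (w(Y) = Y + 10 = 10 + Y)
I = -20
((-64 + I) + w(-12))**2 = ((-64 - 20) + (10 - 12))**2 = (-84 - 2)**2 = (-86)**2 = 7396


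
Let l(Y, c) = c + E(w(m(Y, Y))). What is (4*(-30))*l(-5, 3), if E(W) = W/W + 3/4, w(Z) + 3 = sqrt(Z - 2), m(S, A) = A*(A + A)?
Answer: -570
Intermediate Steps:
m(S, A) = 2*A**2 (m(S, A) = A*(2*A) = 2*A**2)
w(Z) = -3 + sqrt(-2 + Z) (w(Z) = -3 + sqrt(Z - 2) = -3 + sqrt(-2 + Z))
E(W) = 7/4 (E(W) = 1 + 3*(1/4) = 1 + 3/4 = 7/4)
l(Y, c) = 7/4 + c (l(Y, c) = c + 7/4 = 7/4 + c)
(4*(-30))*l(-5, 3) = (4*(-30))*(7/4 + 3) = -120*19/4 = -570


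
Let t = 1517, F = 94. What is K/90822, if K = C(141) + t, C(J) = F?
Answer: 537/30274 ≈ 0.017738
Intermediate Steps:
C(J) = 94
K = 1611 (K = 94 + 1517 = 1611)
K/90822 = 1611/90822 = 1611*(1/90822) = 537/30274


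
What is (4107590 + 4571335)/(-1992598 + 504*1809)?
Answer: -8678925/1080862 ≈ -8.0296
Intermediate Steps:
(4107590 + 4571335)/(-1992598 + 504*1809) = 8678925/(-1992598 + 911736) = 8678925/(-1080862) = 8678925*(-1/1080862) = -8678925/1080862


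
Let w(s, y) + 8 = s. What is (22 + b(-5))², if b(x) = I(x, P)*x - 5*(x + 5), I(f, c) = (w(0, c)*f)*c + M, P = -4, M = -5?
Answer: 717409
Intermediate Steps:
w(s, y) = -8 + s
I(f, c) = -5 - 8*c*f (I(f, c) = ((-8 + 0)*f)*c - 5 = (-8*f)*c - 5 = -8*c*f - 5 = -5 - 8*c*f)
b(x) = -25 - 5*x + x*(-5 + 32*x) (b(x) = (-5 - 8*(-4)*x)*x - 5*(x + 5) = (-5 + 32*x)*x - 5*(5 + x) = x*(-5 + 32*x) + (-25 - 5*x) = -25 - 5*x + x*(-5 + 32*x))
(22 + b(-5))² = (22 + (-25 - 10*(-5) + 32*(-5)²))² = (22 + (-25 + 50 + 32*25))² = (22 + (-25 + 50 + 800))² = (22 + 825)² = 847² = 717409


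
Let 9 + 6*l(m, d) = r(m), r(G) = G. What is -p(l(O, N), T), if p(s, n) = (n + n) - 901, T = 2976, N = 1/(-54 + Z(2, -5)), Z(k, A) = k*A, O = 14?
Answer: -5051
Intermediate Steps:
Z(k, A) = A*k
N = -1/64 (N = 1/(-54 - 5*2) = 1/(-54 - 10) = 1/(-64) = -1/64 ≈ -0.015625)
l(m, d) = -3/2 + m/6
p(s, n) = -901 + 2*n (p(s, n) = 2*n - 901 = -901 + 2*n)
-p(l(O, N), T) = -(-901 + 2*2976) = -(-901 + 5952) = -1*5051 = -5051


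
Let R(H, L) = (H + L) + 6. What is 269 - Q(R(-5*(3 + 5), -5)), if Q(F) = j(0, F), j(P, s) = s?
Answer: 308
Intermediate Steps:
R(H, L) = 6 + H + L
Q(F) = F
269 - Q(R(-5*(3 + 5), -5)) = 269 - (6 - 5*(3 + 5) - 5) = 269 - (6 - 5*8 - 5) = 269 - (6 - 40 - 5) = 269 - 1*(-39) = 269 + 39 = 308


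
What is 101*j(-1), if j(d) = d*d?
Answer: 101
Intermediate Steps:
j(d) = d**2
101*j(-1) = 101*(-1)**2 = 101*1 = 101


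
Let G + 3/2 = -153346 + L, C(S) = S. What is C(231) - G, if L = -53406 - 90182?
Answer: 594333/2 ≈ 2.9717e+5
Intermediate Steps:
L = -143588
G = -593871/2 (G = -3/2 + (-153346 - 143588) = -3/2 - 296934 = -593871/2 ≈ -2.9694e+5)
C(231) - G = 231 - 1*(-593871/2) = 231 + 593871/2 = 594333/2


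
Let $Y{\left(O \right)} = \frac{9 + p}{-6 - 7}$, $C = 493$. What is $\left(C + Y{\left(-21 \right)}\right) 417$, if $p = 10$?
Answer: $\frac{2664630}{13} \approx 2.0497 \cdot 10^{5}$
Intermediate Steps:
$Y{\left(O \right)} = - \frac{19}{13}$ ($Y{\left(O \right)} = \frac{9 + 10}{-6 - 7} = \frac{19}{-13} = 19 \left(- \frac{1}{13}\right) = - \frac{19}{13}$)
$\left(C + Y{\left(-21 \right)}\right) 417 = \left(493 - \frac{19}{13}\right) 417 = \frac{6390}{13} \cdot 417 = \frac{2664630}{13}$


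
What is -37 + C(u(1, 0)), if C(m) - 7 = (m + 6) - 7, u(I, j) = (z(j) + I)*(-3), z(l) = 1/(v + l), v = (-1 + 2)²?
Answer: -37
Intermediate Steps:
v = 1 (v = 1² = 1)
z(l) = 1/(1 + l)
u(I, j) = -3*I - 3/(1 + j) (u(I, j) = (1/(1 + j) + I)*(-3) = (I + 1/(1 + j))*(-3) = -3*I - 3/(1 + j))
C(m) = 6 + m (C(m) = 7 + ((m + 6) - 7) = 7 + ((6 + m) - 7) = 7 + (-1 + m) = 6 + m)
-37 + C(u(1, 0)) = -37 + (6 + 3*(-1 - 1*1*(1 + 0))/(1 + 0)) = -37 + (6 + 3*(-1 - 1*1*1)/1) = -37 + (6 + 3*1*(-1 - 1)) = -37 + (6 + 3*1*(-2)) = -37 + (6 - 6) = -37 + 0 = -37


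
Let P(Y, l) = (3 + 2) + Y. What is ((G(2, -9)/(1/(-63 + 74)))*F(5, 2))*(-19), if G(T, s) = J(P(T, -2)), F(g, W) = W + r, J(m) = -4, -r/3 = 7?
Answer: -15884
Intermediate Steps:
r = -21 (r = -3*7 = -21)
P(Y, l) = 5 + Y
F(g, W) = -21 + W (F(g, W) = W - 21 = -21 + W)
G(T, s) = -4
((G(2, -9)/(1/(-63 + 74)))*F(5, 2))*(-19) = ((-4/(1/(-63 + 74)))*(-21 + 2))*(-19) = (-4/(1/11)*(-19))*(-19) = (-4/1/11*(-19))*(-19) = (-4*11*(-19))*(-19) = -44*(-19)*(-19) = 836*(-19) = -15884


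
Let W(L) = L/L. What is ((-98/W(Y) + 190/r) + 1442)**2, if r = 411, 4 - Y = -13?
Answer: 305338025476/168921 ≈ 1.8076e+6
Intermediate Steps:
Y = 17 (Y = 4 - 1*(-13) = 4 + 13 = 17)
W(L) = 1
((-98/W(Y) + 190/r) + 1442)**2 = ((-98/1 + 190/411) + 1442)**2 = ((-98*1 + 190*(1/411)) + 1442)**2 = ((-98 + 190/411) + 1442)**2 = (-40088/411 + 1442)**2 = (552574/411)**2 = 305338025476/168921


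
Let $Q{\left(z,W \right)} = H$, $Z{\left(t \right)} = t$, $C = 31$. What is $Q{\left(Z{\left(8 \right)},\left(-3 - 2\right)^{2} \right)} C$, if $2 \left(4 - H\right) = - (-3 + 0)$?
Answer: $\frac{155}{2} \approx 77.5$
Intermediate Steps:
$H = \frac{5}{2}$ ($H = 4 - \frac{\left(-1\right) \left(-3 + 0\right)}{2} = 4 - \frac{\left(-1\right) \left(-3\right)}{2} = 4 - \frac{3}{2} = \frac{5}{2} \approx 2.5$)
$Q{\left(z,W \right)} = \frac{5}{2}$
$Q{\left(Z{\left(8 \right)},\left(-3 - 2\right)^{2} \right)} C = \frac{5}{2} \cdot 31 = \frac{155}{2}$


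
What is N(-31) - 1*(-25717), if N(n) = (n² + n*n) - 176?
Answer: 27463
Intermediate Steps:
N(n) = -176 + 2*n² (N(n) = (n² + n²) - 176 = 2*n² - 176 = -176 + 2*n²)
N(-31) - 1*(-25717) = (-176 + 2*(-31)²) - 1*(-25717) = (-176 + 2*961) + 25717 = (-176 + 1922) + 25717 = 1746 + 25717 = 27463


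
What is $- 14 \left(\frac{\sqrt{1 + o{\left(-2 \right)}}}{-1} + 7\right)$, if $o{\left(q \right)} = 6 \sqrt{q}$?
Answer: $-98 + 14 \sqrt{1 + 6 i \sqrt{2}} \approx -67.417 + 27.19 i$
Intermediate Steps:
$- 14 \left(\frac{\sqrt{1 + o{\left(-2 \right)}}}{-1} + 7\right) = - 14 \left(\frac{\sqrt{1 + 6 \sqrt{-2}}}{-1} + 7\right) = - 14 \left(\sqrt{1 + 6 i \sqrt{2}} \left(-1\right) + 7\right) = - 14 \left(- \sqrt{1 + 6 i \sqrt{2}} + 7\right) = - 14 \left(7 - \sqrt{1 + 6 i \sqrt{2}}\right) = -98 + 14 \sqrt{1 + 6 i \sqrt{2}}$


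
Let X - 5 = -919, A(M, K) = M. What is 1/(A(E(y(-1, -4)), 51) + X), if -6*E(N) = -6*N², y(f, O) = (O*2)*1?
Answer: -1/850 ≈ -0.0011765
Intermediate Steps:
y(f, O) = 2*O (y(f, O) = (2*O)*1 = 2*O)
E(N) = N² (E(N) = -(-1)*N² = N²)
X = -914 (X = 5 - 919 = -914)
1/(A(E(y(-1, -4)), 51) + X) = 1/((2*(-4))² - 914) = 1/((-8)² - 914) = 1/(64 - 914) = 1/(-850) = -1/850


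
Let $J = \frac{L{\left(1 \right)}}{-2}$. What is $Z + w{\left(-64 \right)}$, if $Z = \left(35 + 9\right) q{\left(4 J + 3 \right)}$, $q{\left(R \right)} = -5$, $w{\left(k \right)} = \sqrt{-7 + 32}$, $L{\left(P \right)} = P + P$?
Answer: $-215$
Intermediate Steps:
$L{\left(P \right)} = 2 P$
$J = -1$ ($J = \frac{2 \cdot 1}{-2} = 2 \left(- \frac{1}{2}\right) = -1$)
$w{\left(k \right)} = 5$ ($w{\left(k \right)} = \sqrt{25} = 5$)
$Z = -220$ ($Z = \left(35 + 9\right) \left(-5\right) = 44 \left(-5\right) = -220$)
$Z + w{\left(-64 \right)} = -220 + 5 = -215$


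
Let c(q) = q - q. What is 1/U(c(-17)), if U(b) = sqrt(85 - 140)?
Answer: -I*sqrt(55)/55 ≈ -0.13484*I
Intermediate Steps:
c(q) = 0
U(b) = I*sqrt(55) (U(b) = sqrt(-55) = I*sqrt(55))
1/U(c(-17)) = 1/(I*sqrt(55)) = -I*sqrt(55)/55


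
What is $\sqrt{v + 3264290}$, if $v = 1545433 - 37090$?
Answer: $\sqrt{4772633} \approx 2184.6$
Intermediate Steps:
$v = 1508343$ ($v = 1545433 - 37090 = 1508343$)
$\sqrt{v + 3264290} = \sqrt{1508343 + 3264290} = \sqrt{4772633}$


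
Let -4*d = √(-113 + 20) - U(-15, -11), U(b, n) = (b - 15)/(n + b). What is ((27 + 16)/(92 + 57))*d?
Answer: 645/7748 - 43*I*√93/596 ≈ 0.083247 - 0.69577*I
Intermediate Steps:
U(b, n) = (-15 + b)/(b + n)
d = 15/52 - I*√93/4 (d = -(√(-113 + 20) - (-15 - 15)/(-15 - 11))/4 = -(√(-93) - (-30)/(-26))/4 = -(I*√93 - (-1)*(-30)/26)/4 = -(I*√93 - 1*15/13)/4 = -(I*√93 - 15/13)/4 = -(-15/13 + I*√93)/4 = 15/52 - I*√93/4 ≈ 0.28846 - 2.4109*I)
((27 + 16)/(92 + 57))*d = ((27 + 16)/(92 + 57))*(15/52 - I*√93/4) = (43/149)*(15/52 - I*√93/4) = (43*(1/149))*(15/52 - I*√93/4) = 43*(15/52 - I*√93/4)/149 = 645/7748 - 43*I*√93/596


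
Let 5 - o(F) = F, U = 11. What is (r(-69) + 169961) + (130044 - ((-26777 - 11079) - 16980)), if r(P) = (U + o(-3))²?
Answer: 355202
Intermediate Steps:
o(F) = 5 - F
r(P) = 361 (r(P) = (11 + (5 - 1*(-3)))² = (11 + (5 + 3))² = (11 + 8)² = 19² = 361)
(r(-69) + 169961) + (130044 - ((-26777 - 11079) - 16980)) = (361 + 169961) + (130044 - ((-26777 - 11079) - 16980)) = 170322 + (130044 - (-37856 - 16980)) = 170322 + (130044 - 1*(-54836)) = 170322 + (130044 + 54836) = 170322 + 184880 = 355202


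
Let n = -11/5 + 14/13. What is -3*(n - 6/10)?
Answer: 336/65 ≈ 5.1692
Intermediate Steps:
n = -73/65 (n = -11*1/5 + 14*(1/13) = -11/5 + 14/13 = -73/65 ≈ -1.1231)
-3*(n - 6/10) = -3*(-73/65 - 6/10) = -3*(-73/65 - 6*1/10) = -3*(-73/65 - 3/5) = -3*(-112/65) = 336/65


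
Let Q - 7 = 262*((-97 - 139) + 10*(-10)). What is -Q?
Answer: 88025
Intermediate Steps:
Q = -88025 (Q = 7 + 262*((-97 - 139) + 10*(-10)) = 7 + 262*(-236 - 100) = 7 + 262*(-336) = 7 - 88032 = -88025)
-Q = -1*(-88025) = 88025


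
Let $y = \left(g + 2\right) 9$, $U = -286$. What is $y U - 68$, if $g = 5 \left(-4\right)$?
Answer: $46264$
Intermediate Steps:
$g = -20$
$y = -162$ ($y = \left(-20 + 2\right) 9 = \left(-18\right) 9 = -162$)
$y U - 68 = \left(-162\right) \left(-286\right) - 68 = 46332 - 68 = 46264$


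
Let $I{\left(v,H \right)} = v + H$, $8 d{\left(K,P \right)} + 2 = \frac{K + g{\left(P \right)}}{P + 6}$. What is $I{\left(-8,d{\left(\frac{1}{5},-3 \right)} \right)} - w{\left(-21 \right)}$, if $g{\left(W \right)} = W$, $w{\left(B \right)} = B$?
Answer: $\frac{379}{30} \approx 12.633$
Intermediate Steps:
$d{\left(K,P \right)} = - \frac{1}{4} + \frac{K + P}{8 \left(6 + P\right)}$ ($d{\left(K,P \right)} = - \frac{1}{4} + \frac{\left(K + P\right) \frac{1}{P + 6}}{8} = - \frac{1}{4} + \frac{\left(K + P\right) \frac{1}{6 + P}}{8} = - \frac{1}{4} + \frac{\frac{1}{6 + P} \left(K + P\right)}{8} = - \frac{1}{4} + \frac{K + P}{8 \left(6 + P\right)}$)
$I{\left(v,H \right)} = H + v$
$I{\left(-8,d{\left(\frac{1}{5},-3 \right)} \right)} - w{\left(-21 \right)} = \left(\frac{-12 + \frac{1}{5} - -3}{8 \left(6 - 3\right)} - 8\right) - -21 = \left(\frac{-12 + \frac{1}{5} + 3}{8 \cdot 3} - 8\right) + 21 = \left(\frac{1}{8} \cdot \frac{1}{3} \left(- \frac{44}{5}\right) - 8\right) + 21 = \left(- \frac{11}{30} - 8\right) + 21 = - \frac{251}{30} + 21 = \frac{379}{30}$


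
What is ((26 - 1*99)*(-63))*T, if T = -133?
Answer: -611667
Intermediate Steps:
((26 - 1*99)*(-63))*T = ((26 - 1*99)*(-63))*(-133) = ((26 - 99)*(-63))*(-133) = -73*(-63)*(-133) = 4599*(-133) = -611667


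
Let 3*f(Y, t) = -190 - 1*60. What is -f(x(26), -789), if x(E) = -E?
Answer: 250/3 ≈ 83.333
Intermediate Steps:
f(Y, t) = -250/3 (f(Y, t) = (-190 - 1*60)/3 = (-190 - 60)/3 = (⅓)*(-250) = -250/3)
-f(x(26), -789) = -1*(-250/3) = 250/3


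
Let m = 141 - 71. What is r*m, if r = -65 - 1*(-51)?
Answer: -980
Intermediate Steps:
m = 70
r = -14 (r = -65 + 51 = -14)
r*m = -14*70 = -980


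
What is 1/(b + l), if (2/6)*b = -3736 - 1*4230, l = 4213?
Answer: -1/19685 ≈ -5.0800e-5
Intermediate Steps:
b = -23898 (b = 3*(-3736 - 1*4230) = 3*(-3736 - 4230) = 3*(-7966) = -23898)
1/(b + l) = 1/(-23898 + 4213) = 1/(-19685) = -1/19685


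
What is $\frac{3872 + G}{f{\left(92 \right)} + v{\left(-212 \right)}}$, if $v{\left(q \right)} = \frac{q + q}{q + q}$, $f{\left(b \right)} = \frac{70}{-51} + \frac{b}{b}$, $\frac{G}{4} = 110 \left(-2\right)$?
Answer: $\frac{9537}{2} \approx 4768.5$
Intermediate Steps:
$G = -880$ ($G = 4 \cdot 110 \left(-2\right) = 4 \left(-220\right) = -880$)
$f{\left(b \right)} = - \frac{19}{51}$ ($f{\left(b \right)} = 70 \left(- \frac{1}{51}\right) + 1 = - \frac{70}{51} + 1 = - \frac{19}{51}$)
$v{\left(q \right)} = 1$ ($v{\left(q \right)} = \frac{2 q}{2 q} = 2 q \frac{1}{2 q} = 1$)
$\frac{3872 + G}{f{\left(92 \right)} + v{\left(-212 \right)}} = \frac{3872 - 880}{- \frac{19}{51} + 1} = \frac{2992}{\frac{32}{51}} = 2992 \cdot \frac{51}{32} = \frac{9537}{2}$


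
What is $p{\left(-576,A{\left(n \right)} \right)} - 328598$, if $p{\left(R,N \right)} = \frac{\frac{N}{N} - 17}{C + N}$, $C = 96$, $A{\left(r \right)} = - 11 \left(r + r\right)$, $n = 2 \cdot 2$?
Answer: $-328600$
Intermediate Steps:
$n = 4$
$A{\left(r \right)} = - 22 r$ ($A{\left(r \right)} = - 11 \cdot 2 r = - 22 r$)
$p{\left(R,N \right)} = - \frac{16}{96 + N}$ ($p{\left(R,N \right)} = \frac{\frac{N}{N} - 17}{96 + N} = \frac{1 - 17}{96 + N} = - \frac{16}{96 + N}$)
$p{\left(-576,A{\left(n \right)} \right)} - 328598 = - \frac{16}{96 - 88} - 328598 = - \frac{16}{8} - 328598 = \left(-16\right) \frac{1}{8} - 328598 = -2 - 328598 = -328600$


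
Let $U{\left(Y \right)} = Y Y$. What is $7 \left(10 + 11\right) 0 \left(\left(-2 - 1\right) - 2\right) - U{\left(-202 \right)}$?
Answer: $-40804$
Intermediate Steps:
$U{\left(Y \right)} = Y^{2}$
$7 \left(10 + 11\right) 0 \left(\left(-2 - 1\right) - 2\right) - U{\left(-202 \right)} = 7 \left(10 + 11\right) 0 \left(\left(-2 - 1\right) - 2\right) - \left(-202\right)^{2} = 7 \cdot 21 \cdot 0 \left(-3 - 2\right) - 40804 = 147 \cdot 0 \left(-5\right) - 40804 = 147 \cdot 0 - 40804 = 0 - 40804 = -40804$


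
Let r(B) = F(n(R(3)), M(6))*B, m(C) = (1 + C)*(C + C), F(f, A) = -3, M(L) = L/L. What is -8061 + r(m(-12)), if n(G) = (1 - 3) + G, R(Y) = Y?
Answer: -8853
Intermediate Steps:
M(L) = 1
n(G) = -2 + G
m(C) = 2*C*(1 + C) (m(C) = (1 + C)*(2*C) = 2*C*(1 + C))
r(B) = -3*B
-8061 + r(m(-12)) = -8061 - 6*(-12)*(1 - 12) = -8061 - 6*(-12)*(-11) = -8061 - 3*264 = -8061 - 792 = -8853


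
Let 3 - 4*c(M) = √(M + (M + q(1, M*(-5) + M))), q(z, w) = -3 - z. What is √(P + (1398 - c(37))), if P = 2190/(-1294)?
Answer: √(2336771841 + 418609*√70)/1294 ≈ 37.385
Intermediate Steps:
c(M) = ¾ - √(-4 + 2*M)/4 (c(M) = ¾ - √(M + (M + (-3 - 1*1)))/4 = ¾ - √(M + (M + (-3 - 1)))/4 = ¾ - √(M + (M - 4))/4 = ¾ - √(M + (-4 + M))/4 = ¾ - √(-4 + 2*M)/4)
P = -1095/647 (P = 2190*(-1/1294) = -1095/647 ≈ -1.6924)
√(P + (1398 - c(37))) = √(-1095/647 + (1398 - (¾ - √(-4 + 2*37)/4))) = √(-1095/647 + (1398 - (¾ - √(-4 + 74)/4))) = √(-1095/647 + (1398 - (¾ - √70/4))) = √(-1095/647 + (1398 + (-¾ + √70/4))) = √(-1095/647 + (5589/4 + √70/4)) = √(3611703/2588 + √70/4)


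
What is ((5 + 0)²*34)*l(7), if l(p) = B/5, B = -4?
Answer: -680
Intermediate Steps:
l(p) = -⅘ (l(p) = -4/5 = -4*⅕ = -⅘)
((5 + 0)²*34)*l(7) = ((5 + 0)²*34)*(-⅘) = (5²*34)*(-⅘) = (25*34)*(-⅘) = 850*(-⅘) = -680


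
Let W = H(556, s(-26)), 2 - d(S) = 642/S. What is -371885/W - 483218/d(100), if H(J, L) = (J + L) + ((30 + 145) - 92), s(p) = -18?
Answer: 14921732315/137241 ≈ 1.0873e+5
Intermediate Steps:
d(S) = 2 - 642/S
H(J, L) = 83 + J + L (H(J, L) = (J + L) + (175 - 92) = (J + L) + 83 = 83 + J + L)
W = 621 (W = 83 + 556 - 18 = 621)
-371885/W - 483218/d(100) = -371885/621 - 483218/(2 - 642/100) = -371885*1/621 - 483218/(2 - 642*1/100) = -371885/621 - 483218/(2 - 321/50) = -371885/621 - 483218/(-221/50) = -371885/621 - 483218*(-50/221) = -371885/621 + 24160900/221 = 14921732315/137241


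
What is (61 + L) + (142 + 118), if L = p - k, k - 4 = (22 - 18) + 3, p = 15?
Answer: 325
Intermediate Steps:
k = 11 (k = 4 + ((22 - 18) + 3) = 4 + (4 + 3) = 4 + 7 = 11)
L = 4 (L = 15 - 1*11 = 15 - 11 = 4)
(61 + L) + (142 + 118) = (61 + 4) + (142 + 118) = 65 + 260 = 325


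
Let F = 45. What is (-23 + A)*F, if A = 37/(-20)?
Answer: -4473/4 ≈ -1118.3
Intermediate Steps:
A = -37/20 (A = 37*(-1/20) = -37/20 ≈ -1.8500)
(-23 + A)*F = (-23 - 37/20)*45 = -497/20*45 = -4473/4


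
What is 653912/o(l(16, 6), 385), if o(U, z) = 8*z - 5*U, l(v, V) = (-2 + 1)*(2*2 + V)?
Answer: 326956/1565 ≈ 208.92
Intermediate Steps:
l(v, V) = -4 - V (l(v, V) = -(4 + V) = -4 - V)
o(U, z) = -5*U + 8*z
653912/o(l(16, 6), 385) = 653912/(-5*(-4 - 1*6) + 8*385) = 653912/(-5*(-4 - 6) + 3080) = 653912/(-5*(-10) + 3080) = 653912/(50 + 3080) = 653912/3130 = 653912*(1/3130) = 326956/1565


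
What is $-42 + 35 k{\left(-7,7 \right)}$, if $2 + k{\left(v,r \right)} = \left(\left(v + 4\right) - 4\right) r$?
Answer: $-1827$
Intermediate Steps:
$k{\left(v,r \right)} = -2 + r v$ ($k{\left(v,r \right)} = -2 + \left(\left(v + 4\right) - 4\right) r = -2 + \left(\left(4 + v\right) - 4\right) r = -2 + v r = -2 + r v$)
$-42 + 35 k{\left(-7,7 \right)} = -42 + 35 \left(-2 + 7 \left(-7\right)\right) = -42 + 35 \left(-2 - 49\right) = -42 + 35 \left(-51\right) = -42 - 1785 = -1827$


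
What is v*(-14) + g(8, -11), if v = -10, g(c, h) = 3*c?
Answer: 164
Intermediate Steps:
v*(-14) + g(8, -11) = -10*(-14) + 3*8 = 140 + 24 = 164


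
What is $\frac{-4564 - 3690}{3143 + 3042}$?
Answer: $- \frac{8254}{6185} \approx -1.3345$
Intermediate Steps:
$\frac{-4564 - 3690}{3143 + 3042} = \frac{-4564 - 3690}{6185} = \left(-8254\right) \frac{1}{6185} = - \frac{8254}{6185}$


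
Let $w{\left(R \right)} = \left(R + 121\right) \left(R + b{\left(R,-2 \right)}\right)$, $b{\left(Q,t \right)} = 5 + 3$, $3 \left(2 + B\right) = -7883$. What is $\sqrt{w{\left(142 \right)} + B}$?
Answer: $\frac{\sqrt{331383}}{3} \approx 191.89$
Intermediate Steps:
$B = - \frac{7889}{3}$ ($B = -2 + \frac{1}{3} \left(-7883\right) = -2 - \frac{7883}{3} = - \frac{7889}{3} \approx -2629.7$)
$b{\left(Q,t \right)} = 8$
$w{\left(R \right)} = \left(8 + R\right) \left(121 + R\right)$ ($w{\left(R \right)} = \left(R + 121\right) \left(R + 8\right) = \left(121 + R\right) \left(8 + R\right) = \left(8 + R\right) \left(121 + R\right)$)
$\sqrt{w{\left(142 \right)} + B} = \sqrt{\left(968 + 142^{2} + 129 \cdot 142\right) - \frac{7889}{3}} = \sqrt{\left(968 + 20164 + 18318\right) - \frac{7889}{3}} = \sqrt{39450 - \frac{7889}{3}} = \sqrt{\frac{110461}{3}} = \frac{\sqrt{331383}}{3}$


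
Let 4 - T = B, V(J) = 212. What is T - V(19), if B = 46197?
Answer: -46405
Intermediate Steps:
T = -46193 (T = 4 - 1*46197 = 4 - 46197 = -46193)
T - V(19) = -46193 - 1*212 = -46193 - 212 = -46405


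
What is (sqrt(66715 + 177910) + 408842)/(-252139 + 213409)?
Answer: -204421/19365 - sqrt(9785)/7746 ≈ -10.569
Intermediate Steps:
(sqrt(66715 + 177910) + 408842)/(-252139 + 213409) = (sqrt(244625) + 408842)/(-38730) = (5*sqrt(9785) + 408842)*(-1/38730) = (408842 + 5*sqrt(9785))*(-1/38730) = -204421/19365 - sqrt(9785)/7746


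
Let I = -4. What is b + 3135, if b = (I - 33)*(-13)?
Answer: 3616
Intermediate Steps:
b = 481 (b = (-4 - 33)*(-13) = -37*(-13) = 481)
b + 3135 = 481 + 3135 = 3616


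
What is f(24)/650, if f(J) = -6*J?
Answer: -72/325 ≈ -0.22154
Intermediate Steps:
f(24)/650 = -6*24/650 = -144*1/650 = -72/325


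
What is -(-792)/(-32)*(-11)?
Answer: 1089/4 ≈ 272.25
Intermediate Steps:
-(-792)/(-32)*(-11) = -(-792)*(-1)/32*(-11) = -24*33/32*(-11) = -99/4*(-11) = 1089/4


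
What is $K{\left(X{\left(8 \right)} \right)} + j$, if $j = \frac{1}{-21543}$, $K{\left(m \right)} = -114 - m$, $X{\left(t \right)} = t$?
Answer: $- \frac{2628247}{21543} \approx -122.0$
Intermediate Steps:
$j = - \frac{1}{21543} \approx -4.6419 \cdot 10^{-5}$
$K{\left(X{\left(8 \right)} \right)} + j = \left(-114 - 8\right) - \frac{1}{21543} = -122 - \frac{1}{21543} = - \frac{2628247}{21543}$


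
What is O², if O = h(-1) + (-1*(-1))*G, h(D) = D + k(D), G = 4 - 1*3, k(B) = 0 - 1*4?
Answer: 16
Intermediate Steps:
k(B) = -4 (k(B) = 0 - 4 = -4)
G = 1 (G = 4 - 3 = 1)
h(D) = -4 + D (h(D) = D - 4 = -4 + D)
O = -4 (O = (-4 - 1) - 1*(-1)*1 = -5 + 1*1 = -5 + 1 = -4)
O² = (-4)² = 16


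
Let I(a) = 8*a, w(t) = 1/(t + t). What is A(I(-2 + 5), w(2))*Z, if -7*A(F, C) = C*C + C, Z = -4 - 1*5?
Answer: 45/112 ≈ 0.40179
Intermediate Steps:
w(t) = 1/(2*t)
Z = -9 (Z = -4 - 5 = -9)
A(F, C) = -C/7 - C²/7 (A(F, C) = -(C*C + C)/7 = -(C² + C)/7 = -(C + C²)/7 = -C/7 - C²/7)
A(I(-2 + 5), w(2))*Z = -(½)/2*(1 + (½)/2)/7*(-9) = -(½)*(½)*(1 + (½)*(½))/7*(-9) = -⅐*¼*(1 + ¼)*(-9) = -⅐*¼*5/4*(-9) = -5/112*(-9) = 45/112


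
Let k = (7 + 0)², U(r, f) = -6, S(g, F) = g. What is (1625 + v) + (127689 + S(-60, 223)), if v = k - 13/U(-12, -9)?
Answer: 775831/6 ≈ 1.2931e+5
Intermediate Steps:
k = 49 (k = 7² = 49)
v = 307/6 (v = 49 - 13/(-6) = 49 - ⅙*(-13) = 49 + 13/6 = 307/6 ≈ 51.167)
(1625 + v) + (127689 + S(-60, 223)) = (1625 + 307/6) + (127689 - 60) = 10057/6 + 127629 = 775831/6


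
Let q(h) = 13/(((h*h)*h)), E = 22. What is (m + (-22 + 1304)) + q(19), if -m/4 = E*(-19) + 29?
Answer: 19465855/6859 ≈ 2838.0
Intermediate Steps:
m = 1556 (m = -4*(22*(-19) + 29) = -4*(-418 + 29) = -4*(-389) = 1556)
q(h) = 13/h³ (q(h) = 13/((h²*h)) = 13/(h³) = 13/h³)
(m + (-22 + 1304)) + q(19) = (1556 + (-22 + 1304)) + 13/19³ = (1556 + 1282) + 13*(1/6859) = 2838 + 13/6859 = 19465855/6859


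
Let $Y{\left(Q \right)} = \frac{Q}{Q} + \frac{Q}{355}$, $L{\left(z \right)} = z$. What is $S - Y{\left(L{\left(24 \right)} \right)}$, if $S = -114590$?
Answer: $- \frac{40679829}{355} \approx -1.1459 \cdot 10^{5}$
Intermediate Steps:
$Y{\left(Q \right)} = 1 + \frac{Q}{355}$ ($Y{\left(Q \right)} = 1 + Q \frac{1}{355} = 1 + \frac{Q}{355}$)
$S - Y{\left(L{\left(24 \right)} \right)} = -114590 - \left(1 + \frac{1}{355} \cdot 24\right) = -114590 - \left(1 + \frac{24}{355}\right) = -114590 - \frac{379}{355} = - \frac{40679829}{355}$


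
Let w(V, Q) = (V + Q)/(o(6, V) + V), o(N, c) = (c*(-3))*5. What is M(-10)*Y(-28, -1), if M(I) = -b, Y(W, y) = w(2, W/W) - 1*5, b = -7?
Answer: -143/4 ≈ -35.750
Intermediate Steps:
o(N, c) = -15*c (o(N, c) = -3*c*5 = -15*c)
w(V, Q) = -(Q + V)/(14*V) (w(V, Q) = (V + Q)/(-15*V + V) = (Q + V)/((-14*V)) = (Q + V)*(-1/(14*V)) = -(Q + V)/(14*V))
Y(W, y) = -143/28 (Y(W, y) = (1/14)*(-W/W - 1*2)/2 - 1*5 = (1/14)*(½)*(-1*1 - 2) - 5 = (1/14)*(½)*(-1 - 2) - 5 = (1/14)*(½)*(-3) - 5 = -3/28 - 5 = -143/28)
M(I) = 7 (M(I) = -1*(-7) = 7)
M(-10)*Y(-28, -1) = 7*(-143/28) = -143/4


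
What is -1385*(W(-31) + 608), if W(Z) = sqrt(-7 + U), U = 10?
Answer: -842080 - 1385*sqrt(3) ≈ -8.4448e+5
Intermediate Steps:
W(Z) = sqrt(3) (W(Z) = sqrt(-7 + 10) = sqrt(3))
-1385*(W(-31) + 608) = -1385*(sqrt(3) + 608) = -1385*(608 + sqrt(3)) = -842080 - 1385*sqrt(3)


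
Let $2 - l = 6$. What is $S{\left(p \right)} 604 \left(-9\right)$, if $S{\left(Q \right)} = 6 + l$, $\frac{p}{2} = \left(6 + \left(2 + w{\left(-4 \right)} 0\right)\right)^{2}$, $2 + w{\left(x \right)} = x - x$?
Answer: $-10872$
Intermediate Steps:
$w{\left(x \right)} = -2$ ($w{\left(x \right)} = -2 + \left(x - x\right) = -2 + 0 = -2$)
$l = -4$ ($l = 2 - 6 = -4$)
$p = 128$ ($p = 2 \left(6 + \left(2 - 0\right)\right)^{2} = 2 \left(6 + \left(2 + 0\right)\right)^{2} = 2 \left(6 + 2\right)^{2} = 2 \cdot 8^{2} = 2 \cdot 64 = 128$)
$S{\left(Q \right)} = 2$ ($S{\left(Q \right)} = 6 - 4 = 2$)
$S{\left(p \right)} 604 \left(-9\right) = 2 \cdot 604 \left(-9\right) = 2 \left(-5436\right) = -10872$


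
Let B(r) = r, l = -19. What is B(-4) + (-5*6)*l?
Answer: 566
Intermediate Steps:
B(-4) + (-5*6)*l = -4 - 5*6*(-19) = -4 - 30*(-19) = -4 + 570 = 566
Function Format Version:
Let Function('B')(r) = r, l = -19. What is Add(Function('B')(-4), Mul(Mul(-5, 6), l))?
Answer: 566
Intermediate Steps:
Add(Function('B')(-4), Mul(Mul(-5, 6), l)) = Add(-4, Mul(Mul(-5, 6), -19)) = Add(-4, Mul(-30, -19)) = Add(-4, 570) = 566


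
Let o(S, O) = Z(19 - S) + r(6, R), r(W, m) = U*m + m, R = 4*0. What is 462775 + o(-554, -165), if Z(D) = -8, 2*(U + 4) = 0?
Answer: 462767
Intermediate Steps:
U = -4 (U = -4 + (1/2)*0 = -4 + 0 = -4)
R = 0
r(W, m) = -3*m (r(W, m) = -4*m + m = -3*m)
o(S, O) = -8 (o(S, O) = -8 - 3*0 = -8 + 0 = -8)
462775 + o(-554, -165) = 462775 - 8 = 462767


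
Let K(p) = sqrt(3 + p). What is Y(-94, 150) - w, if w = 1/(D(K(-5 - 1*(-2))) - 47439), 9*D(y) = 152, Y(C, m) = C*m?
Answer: -6017865891/426799 ≈ -14100.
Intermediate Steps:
D(y) = 152/9 (D(y) = (1/9)*152 = 152/9)
w = -9/426799 (w = 1/(152/9 - 47439) = 1/(-426799/9) = -9/426799 ≈ -2.1087e-5)
Y(-94, 150) - w = -94*150 - 1*(-9/426799) = -14100 + 9/426799 = -6017865891/426799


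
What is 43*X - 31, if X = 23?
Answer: 958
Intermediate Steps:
43*X - 31 = 43*23 - 31 = 989 - 31 = 958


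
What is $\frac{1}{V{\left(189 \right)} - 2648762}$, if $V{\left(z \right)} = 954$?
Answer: $- \frac{1}{2647808} \approx -3.7767 \cdot 10^{-7}$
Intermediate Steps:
$\frac{1}{V{\left(189 \right)} - 2648762} = \frac{1}{954 - 2648762} = \frac{1}{-2647808} = - \frac{1}{2647808}$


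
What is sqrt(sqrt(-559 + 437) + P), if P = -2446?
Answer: sqrt(-2446 + I*sqrt(122)) ≈ 0.1117 + 49.457*I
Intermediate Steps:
sqrt(sqrt(-559 + 437) + P) = sqrt(sqrt(-559 + 437) - 2446) = sqrt(sqrt(-122) - 2446) = sqrt(I*sqrt(122) - 2446) = sqrt(-2446 + I*sqrt(122))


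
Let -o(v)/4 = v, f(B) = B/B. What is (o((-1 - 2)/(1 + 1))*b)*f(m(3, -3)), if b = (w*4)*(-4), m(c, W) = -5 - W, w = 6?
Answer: -576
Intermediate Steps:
f(B) = 1
b = -96 (b = (6*4)*(-4) = 24*(-4) = -96)
o(v) = -4*v
(o((-1 - 2)/(1 + 1))*b)*f(m(3, -3)) = (-4*(-1 - 2)/(1 + 1)*(-96))*1 = (-(-12)/2*(-96))*1 = (-4*(-3/2)*(-96))*1 = (6*(-96))*1 = -576*1 = -576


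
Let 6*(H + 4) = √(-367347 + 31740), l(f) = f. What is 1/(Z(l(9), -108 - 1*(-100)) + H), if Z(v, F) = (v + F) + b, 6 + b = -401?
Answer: -4920/2129069 - 2*I*√335607/2129069 ≈ -0.0023109 - 0.0005442*I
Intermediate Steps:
b = -407 (b = -6 - 401 = -407)
H = -4 + I*√335607/6 (H = -4 + √(-367347 + 31740)/6 = -4 + √(-335607)/6 = -4 + (I*√335607)/6 = -4 + I*√335607/6 ≈ -4.0 + 96.553*I)
Z(v, F) = -407 + F + v (Z(v, F) = (v + F) - 407 = (F + v) - 407 = -407 + F + v)
1/(Z(l(9), -108 - 1*(-100)) + H) = 1/((-407 + (-108 - 1*(-100)) + 9) + (-4 + I*√335607/6)) = 1/((-407 + (-108 + 100) + 9) + (-4 + I*√335607/6)) = 1/((-407 - 8 + 9) + (-4 + I*√335607/6)) = 1/(-406 + (-4 + I*√335607/6)) = 1/(-410 + I*√335607/6)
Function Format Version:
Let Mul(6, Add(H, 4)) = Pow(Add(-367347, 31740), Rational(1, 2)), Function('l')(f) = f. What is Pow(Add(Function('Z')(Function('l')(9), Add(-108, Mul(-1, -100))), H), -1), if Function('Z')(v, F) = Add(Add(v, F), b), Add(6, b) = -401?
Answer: Add(Rational(-4920, 2129069), Mul(Rational(-2, 2129069), I, Pow(335607, Rational(1, 2)))) ≈ Add(-0.0023109, Mul(-0.00054420, I))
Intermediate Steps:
b = -407 (b = Add(-6, -401) = -407)
H = Add(-4, Mul(Rational(1, 6), I, Pow(335607, Rational(1, 2)))) (H = Add(-4, Mul(Rational(1, 6), Pow(Add(-367347, 31740), Rational(1, 2)))) = Add(-4, Mul(Rational(1, 6), Pow(-335607, Rational(1, 2)))) = Add(-4, Mul(Rational(1, 6), Mul(I, Pow(335607, Rational(1, 2))))) = Add(-4, Mul(Rational(1, 6), I, Pow(335607, Rational(1, 2)))) ≈ Add(-4.0000, Mul(96.553, I)))
Function('Z')(v, F) = Add(-407, F, v) (Function('Z')(v, F) = Add(Add(v, F), -407) = Add(Add(F, v), -407) = Add(-407, F, v))
Pow(Add(Function('Z')(Function('l')(9), Add(-108, Mul(-1, -100))), H), -1) = Pow(Add(Add(-407, Add(-108, Mul(-1, -100)), 9), Add(-4, Mul(Rational(1, 6), I, Pow(335607, Rational(1, 2))))), -1) = Pow(Add(Add(-407, Add(-108, 100), 9), Add(-4, Mul(Rational(1, 6), I, Pow(335607, Rational(1, 2))))), -1) = Pow(Add(Add(-407, -8, 9), Add(-4, Mul(Rational(1, 6), I, Pow(335607, Rational(1, 2))))), -1) = Pow(Add(-406, Add(-4, Mul(Rational(1, 6), I, Pow(335607, Rational(1, 2))))), -1) = Pow(Add(-410, Mul(Rational(1, 6), I, Pow(335607, Rational(1, 2)))), -1)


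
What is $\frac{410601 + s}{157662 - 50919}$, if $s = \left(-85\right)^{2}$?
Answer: $\frac{24578}{6279} \approx 3.9143$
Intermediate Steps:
$s = 7225$
$\frac{410601 + s}{157662 - 50919} = \frac{410601 + 7225}{157662 - 50919} = \frac{417826}{106743} = 417826 \cdot \frac{1}{106743} = \frac{24578}{6279}$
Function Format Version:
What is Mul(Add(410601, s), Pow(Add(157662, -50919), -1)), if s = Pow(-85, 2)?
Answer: Rational(24578, 6279) ≈ 3.9143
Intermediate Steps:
s = 7225
Mul(Add(410601, s), Pow(Add(157662, -50919), -1)) = Mul(Add(410601, 7225), Pow(Add(157662, -50919), -1)) = Mul(417826, Pow(106743, -1)) = Mul(417826, Rational(1, 106743)) = Rational(24578, 6279)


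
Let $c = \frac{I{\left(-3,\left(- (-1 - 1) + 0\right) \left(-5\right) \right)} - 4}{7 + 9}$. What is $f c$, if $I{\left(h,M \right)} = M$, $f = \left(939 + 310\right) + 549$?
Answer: $- \frac{6293}{4} \approx -1573.3$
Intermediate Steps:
$f = 1798$ ($f = 1249 + 549 = 1798$)
$c = - \frac{7}{8}$ ($c = \frac{\left(- (-1 - 1) + 0\right) \left(-5\right) - 4}{7 + 9} = \frac{\left(\left(-1\right) \left(-2\right) + 0\right) \left(-5\right) - 4}{16} = \left(\left(2 + 0\right) \left(-5\right) - 4\right) \frac{1}{16} = \left(2 \left(-5\right) - 4\right) \frac{1}{16} = \left(-10 - 4\right) \frac{1}{16} = \left(-14\right) \frac{1}{16} = - \frac{7}{8} \approx -0.875$)
$f c = 1798 \left(- \frac{7}{8}\right) = - \frac{6293}{4}$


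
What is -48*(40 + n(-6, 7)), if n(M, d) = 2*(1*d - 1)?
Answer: -2496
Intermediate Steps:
n(M, d) = -2 + 2*d (n(M, d) = 2*(d - 1) = 2*(-1 + d) = -2 + 2*d)
-48*(40 + n(-6, 7)) = -48*(40 + (-2 + 2*7)) = -48*(40 + (-2 + 14)) = -48*(40 + 12) = -48*52 = -2496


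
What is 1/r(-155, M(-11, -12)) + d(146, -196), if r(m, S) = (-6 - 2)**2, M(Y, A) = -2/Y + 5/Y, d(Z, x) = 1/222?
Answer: 143/7104 ≈ 0.020130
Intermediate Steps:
d(Z, x) = 1/222
M(Y, A) = 3/Y
r(m, S) = 64 (r(m, S) = (-8)**2 = 64)
1/r(-155, M(-11, -12)) + d(146, -196) = 1/64 + 1/222 = 143/7104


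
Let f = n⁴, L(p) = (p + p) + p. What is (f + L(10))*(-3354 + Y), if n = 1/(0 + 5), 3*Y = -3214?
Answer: -248938276/1875 ≈ -1.3277e+5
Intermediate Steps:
Y = -3214/3 (Y = (⅓)*(-3214) = -3214/3 ≈ -1071.3)
L(p) = 3*p (L(p) = 2*p + p = 3*p)
n = ⅕ (n = 1/5 = ⅕ ≈ 0.20000)
f = 1/625 (f = (⅕)⁴ = 1/625 ≈ 0.0016000)
(f + L(10))*(-3354 + Y) = (1/625 + 3*10)*(-3354 - 3214/3) = (1/625 + 30)*(-13276/3) = (18751/625)*(-13276/3) = -248938276/1875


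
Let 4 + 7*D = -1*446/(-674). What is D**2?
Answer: 1265625/5564881 ≈ 0.22743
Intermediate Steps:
D = -1125/2359 (D = -4/7 + (-1*446/(-674))/7 = -4/7 + (-446*(-1/674))/7 = -4/7 + (1/7)*(223/337) = -4/7 + 223/2359 = -1125/2359 ≈ -0.47690)
D**2 = (-1125/2359)**2 = 1265625/5564881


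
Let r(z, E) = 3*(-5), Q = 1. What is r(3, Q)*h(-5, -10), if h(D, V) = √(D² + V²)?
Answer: -75*√5 ≈ -167.71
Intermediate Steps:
r(z, E) = -15
r(3, Q)*h(-5, -10) = -15*√((-5)² + (-10)²) = -15*√(25 + 100) = -75*√5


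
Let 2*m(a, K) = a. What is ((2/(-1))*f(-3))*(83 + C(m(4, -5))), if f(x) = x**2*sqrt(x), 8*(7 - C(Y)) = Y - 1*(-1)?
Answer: -6453*I*sqrt(3)/4 ≈ -2794.2*I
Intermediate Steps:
m(a, K) = a/2
C(Y) = 55/8 - Y/8 (C(Y) = 7 - (Y - 1*(-1))/8 = 7 - (Y + 1)/8 = 7 - (1 + Y)/8 = 7 + (-1/8 - Y/8) = 55/8 - Y/8)
f(x) = x**(5/2)
((2/(-1))*f(-3))*(83 + C(m(4, -5))) = ((2/(-1))*(-3)**(5/2))*(83 + (55/8 - 4/16)) = ((2*(-1))*(9*I*sqrt(3)))*(83 + (55/8 - 1/8*2)) = (-18*I*sqrt(3))*(83 + (55/8 - 1/4)) = (-18*I*sqrt(3))*(83 + 53/8) = -18*I*sqrt(3)*(717/8) = -6453*I*sqrt(3)/4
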